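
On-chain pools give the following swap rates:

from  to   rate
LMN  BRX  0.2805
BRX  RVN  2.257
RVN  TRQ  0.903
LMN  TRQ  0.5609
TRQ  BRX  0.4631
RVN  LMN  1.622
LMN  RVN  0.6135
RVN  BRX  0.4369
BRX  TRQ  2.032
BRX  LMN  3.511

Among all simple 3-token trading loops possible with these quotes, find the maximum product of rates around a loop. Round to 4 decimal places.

LMN→BRX→RVN→LMN: 0.2805 × 2.257 × 1.622 = 1.02687
TRQ→BRX→RVN→TRQ: 0.4631 × 2.257 × 0.903 = 0.94383
LMN→RVN→BRX→LMN: 0.6135 × 0.4369 × 3.511 = 0.94108
TRQ→BRX→LMN→TRQ: 0.4631 × 3.511 × 0.5609 = 0.91199
Maximum is LMN→BRX→RVN→LMN at 1.0269; arbitrage exists.

1.0269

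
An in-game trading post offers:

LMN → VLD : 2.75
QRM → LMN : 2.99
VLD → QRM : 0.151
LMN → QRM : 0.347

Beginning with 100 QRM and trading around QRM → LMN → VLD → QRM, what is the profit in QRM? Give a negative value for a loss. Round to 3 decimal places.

24.160

100 QRM × 2.99 = 299 LMN
299 LMN × 2.75 = 822.25 VLD
822.25 VLD × 0.151 = 124.15975 QRM
Net change: 124.15975 − 100 = 24.15975 QRM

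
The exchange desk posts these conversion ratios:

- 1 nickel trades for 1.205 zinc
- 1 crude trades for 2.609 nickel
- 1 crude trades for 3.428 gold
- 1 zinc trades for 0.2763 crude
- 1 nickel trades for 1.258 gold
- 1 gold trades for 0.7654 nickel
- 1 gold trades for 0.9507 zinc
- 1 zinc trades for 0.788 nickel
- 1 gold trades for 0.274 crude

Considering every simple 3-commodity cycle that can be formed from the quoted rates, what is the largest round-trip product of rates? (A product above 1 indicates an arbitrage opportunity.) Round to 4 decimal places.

nickel→gold→zinc→nickel: 1.258 × 0.9507 × 0.788 = 0.94243
gold→zinc→crude→gold: 0.9507 × 0.2763 × 3.428 = 0.90046
nickel→gold→crude→nickel: 1.258 × 0.274 × 2.609 = 0.89930
nickel→zinc→crude→nickel: 1.205 × 0.2763 × 2.609 = 0.86864
Maximum is nickel→gold→zinc→nickel at 0.9424; no arbitrage — every cycle loses value.

0.9424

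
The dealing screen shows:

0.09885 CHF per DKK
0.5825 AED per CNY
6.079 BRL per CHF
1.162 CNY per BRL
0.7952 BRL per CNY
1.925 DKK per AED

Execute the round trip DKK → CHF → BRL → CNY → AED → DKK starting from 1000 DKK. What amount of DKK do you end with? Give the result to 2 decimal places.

1000 DKK × 0.09885 = 98.85 CHF
98.85 CHF × 6.079 = 600.90915 BRL
600.90915 BRL × 1.162 = 698.2564323 CNY
698.2564323 CNY × 0.5825 = 406.73437181475 AED
406.73437181475 AED × 1.925 = 782.96366574339375 DKK

782.96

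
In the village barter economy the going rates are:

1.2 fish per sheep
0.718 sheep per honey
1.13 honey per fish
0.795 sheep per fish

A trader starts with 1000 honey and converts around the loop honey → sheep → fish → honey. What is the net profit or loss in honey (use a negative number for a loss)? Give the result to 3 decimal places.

-26.392

1000 honey × 0.718 = 718 sheep
718 sheep × 1.2 = 861.6 fish
861.6 fish × 1.13 = 973.608 honey
Net change: 973.608 − 1000 = -26.392 honey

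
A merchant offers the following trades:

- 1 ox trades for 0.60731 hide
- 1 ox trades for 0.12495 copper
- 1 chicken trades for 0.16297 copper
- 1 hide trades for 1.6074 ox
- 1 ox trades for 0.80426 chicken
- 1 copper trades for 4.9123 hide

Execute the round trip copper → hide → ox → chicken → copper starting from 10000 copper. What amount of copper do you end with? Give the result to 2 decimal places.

10000 copper × 4.9123 = 49123 hide
49123 hide × 1.6074 = 78960.3102 ox
78960.3102 ox × 0.80426 = 63504.619081452 chicken
63504.619081452 chicken × 0.16297 = 10349.34777170423244 copper

10349.35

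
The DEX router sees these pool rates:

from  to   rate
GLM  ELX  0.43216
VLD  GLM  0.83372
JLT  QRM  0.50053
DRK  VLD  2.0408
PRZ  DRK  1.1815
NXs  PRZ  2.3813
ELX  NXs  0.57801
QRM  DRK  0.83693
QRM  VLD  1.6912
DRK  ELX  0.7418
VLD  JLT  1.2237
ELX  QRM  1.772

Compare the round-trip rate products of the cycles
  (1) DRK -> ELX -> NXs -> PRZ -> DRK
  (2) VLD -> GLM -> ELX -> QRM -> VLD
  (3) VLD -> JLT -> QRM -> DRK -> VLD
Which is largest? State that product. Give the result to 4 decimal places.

1.2063

(1) 0.7418 × 0.57801 × 2.3813 × 1.1815 = 1.20634
(2) 0.83372 × 0.43216 × 1.772 × 1.6912 = 1.07975
(3) 1.2237 × 0.50053 × 0.83693 × 2.0408 = 1.04615
Highest is cycle (1) at 1.2063 (>1, arbitrage).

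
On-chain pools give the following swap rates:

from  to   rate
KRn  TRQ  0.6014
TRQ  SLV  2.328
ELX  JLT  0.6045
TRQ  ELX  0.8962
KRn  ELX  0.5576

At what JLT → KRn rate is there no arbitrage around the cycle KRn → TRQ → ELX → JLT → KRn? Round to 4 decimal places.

3.0693

Known legs of the cycle: 0.6014 × 0.8962 × 0.6045 = 0.32581019406
For no arbitrage the full-cycle product must be 1, so the missing rate is 1 / 0.32581019406 ≈ 3.069272.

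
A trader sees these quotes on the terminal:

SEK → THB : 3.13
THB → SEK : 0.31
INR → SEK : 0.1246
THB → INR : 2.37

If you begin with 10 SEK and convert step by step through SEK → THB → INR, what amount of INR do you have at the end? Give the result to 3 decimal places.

10 SEK × 3.13 = 31.3 THB
31.3 THB × 2.37 = 74.181 INR

74.181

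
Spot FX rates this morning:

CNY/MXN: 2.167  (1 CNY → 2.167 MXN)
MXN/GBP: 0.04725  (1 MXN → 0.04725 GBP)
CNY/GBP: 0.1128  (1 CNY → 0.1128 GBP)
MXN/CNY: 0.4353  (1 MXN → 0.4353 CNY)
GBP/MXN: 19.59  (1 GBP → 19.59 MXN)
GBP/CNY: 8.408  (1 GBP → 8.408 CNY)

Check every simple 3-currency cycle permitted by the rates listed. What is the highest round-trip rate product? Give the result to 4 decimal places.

0.9619

CNY→GBP→MXN→CNY: 0.1128 × 19.59 × 0.4353 = 0.96191
CNY→MXN→GBP→CNY: 2.167 × 0.04725 × 8.408 = 0.86090
Maximum is CNY→GBP→MXN→CNY at 0.9619; no arbitrage — every cycle loses value.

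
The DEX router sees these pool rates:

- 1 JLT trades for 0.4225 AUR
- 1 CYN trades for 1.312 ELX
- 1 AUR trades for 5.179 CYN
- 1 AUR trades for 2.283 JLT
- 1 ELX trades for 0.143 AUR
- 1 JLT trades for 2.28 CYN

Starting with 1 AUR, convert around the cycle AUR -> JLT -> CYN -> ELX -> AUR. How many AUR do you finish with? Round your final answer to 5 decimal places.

0.97659

1 AUR × 2.283 = 2.283 JLT
2.283 JLT × 2.28 = 5.20524 CYN
5.20524 CYN × 1.312 = 6.82927488 ELX
6.82927488 ELX × 0.143 = 0.97658630784 AUR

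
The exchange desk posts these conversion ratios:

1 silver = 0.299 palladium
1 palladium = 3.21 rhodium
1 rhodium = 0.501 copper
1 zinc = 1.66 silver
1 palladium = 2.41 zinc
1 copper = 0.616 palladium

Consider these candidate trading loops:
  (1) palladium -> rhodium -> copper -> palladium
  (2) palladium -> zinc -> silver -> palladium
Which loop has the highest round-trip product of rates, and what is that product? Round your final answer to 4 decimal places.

(1) 3.21 × 0.501 × 0.616 = 0.99066
(2) 2.41 × 1.66 × 0.299 = 1.19618
Highest is cycle (2) at 1.1962 (>1, arbitrage).

1.1962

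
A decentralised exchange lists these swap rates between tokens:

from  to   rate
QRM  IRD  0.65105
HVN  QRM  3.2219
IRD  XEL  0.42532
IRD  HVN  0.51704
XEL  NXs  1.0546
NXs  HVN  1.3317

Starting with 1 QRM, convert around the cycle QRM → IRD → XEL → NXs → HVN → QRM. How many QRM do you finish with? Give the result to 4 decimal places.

1 QRM × 0.65105 = 0.65105 IRD
0.65105 IRD × 0.42532 = 0.276904586 XEL
0.276904586 XEL × 1.0546 = 0.2920235763956 NXs
0.2920235763956 NXs × 1.3317 = 0.38888779668602052 HVN
0.38888779668602052 HVN × 3.2219 = 1.252957592142689513388 QRM

1.2530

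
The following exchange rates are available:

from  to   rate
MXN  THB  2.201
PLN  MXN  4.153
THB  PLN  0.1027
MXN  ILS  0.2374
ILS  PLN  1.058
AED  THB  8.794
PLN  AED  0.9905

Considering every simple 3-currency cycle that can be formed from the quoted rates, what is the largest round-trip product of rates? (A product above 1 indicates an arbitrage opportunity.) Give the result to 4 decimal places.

1.0431

PLN→MXN→ILS→PLN: 4.153 × 0.2374 × 1.058 = 1.04311
PLN→MXN→THB→PLN: 4.153 × 2.201 × 0.1027 = 0.93876
AED→THB→PLN→AED: 8.794 × 0.1027 × 0.9905 = 0.89456
Maximum is PLN→MXN→ILS→PLN at 1.0431; arbitrage exists.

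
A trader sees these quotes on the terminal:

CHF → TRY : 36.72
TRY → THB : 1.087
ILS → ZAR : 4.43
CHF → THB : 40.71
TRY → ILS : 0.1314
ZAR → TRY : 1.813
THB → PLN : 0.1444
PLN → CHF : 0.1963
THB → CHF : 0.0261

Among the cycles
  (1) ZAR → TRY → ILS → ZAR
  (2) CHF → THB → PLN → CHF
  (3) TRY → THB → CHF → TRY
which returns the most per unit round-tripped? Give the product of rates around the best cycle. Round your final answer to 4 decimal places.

1.1540

(1) 1.813 × 0.1314 × 4.43 = 1.05535
(2) 40.71 × 0.1444 × 0.1963 = 1.15395
(3) 1.087 × 0.0261 × 36.72 = 1.04177
Highest is cycle (2) at 1.1540 (>1, arbitrage).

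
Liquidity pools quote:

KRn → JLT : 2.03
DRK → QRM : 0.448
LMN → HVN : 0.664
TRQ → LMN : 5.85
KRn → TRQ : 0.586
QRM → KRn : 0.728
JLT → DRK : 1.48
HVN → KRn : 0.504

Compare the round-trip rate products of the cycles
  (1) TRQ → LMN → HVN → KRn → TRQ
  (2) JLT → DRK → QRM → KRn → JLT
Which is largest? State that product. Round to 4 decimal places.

(1) 5.85 × 0.664 × 0.504 × 0.586 = 1.14723
(2) 1.48 × 0.448 × 0.728 × 2.03 = 0.97987
Highest is cycle (1) at 1.1472 (>1, arbitrage).

1.1472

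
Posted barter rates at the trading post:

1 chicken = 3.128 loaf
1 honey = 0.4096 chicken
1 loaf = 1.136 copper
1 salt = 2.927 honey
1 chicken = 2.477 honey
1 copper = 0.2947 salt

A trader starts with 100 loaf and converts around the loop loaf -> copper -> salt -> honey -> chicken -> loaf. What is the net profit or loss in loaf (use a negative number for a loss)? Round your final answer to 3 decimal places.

100 loaf × 1.136 = 113.6 copper
113.6 copper × 0.2947 = 33.47792 salt
33.47792 salt × 2.927 = 97.98987184 honey
97.98987184 honey × 0.4096 = 40.136651505664 chicken
40.136651505664 chicken × 3.128 = 125.547445909716992 loaf
Net change: 125.547445909716992 − 100 = 25.547445909716992 loaf

25.547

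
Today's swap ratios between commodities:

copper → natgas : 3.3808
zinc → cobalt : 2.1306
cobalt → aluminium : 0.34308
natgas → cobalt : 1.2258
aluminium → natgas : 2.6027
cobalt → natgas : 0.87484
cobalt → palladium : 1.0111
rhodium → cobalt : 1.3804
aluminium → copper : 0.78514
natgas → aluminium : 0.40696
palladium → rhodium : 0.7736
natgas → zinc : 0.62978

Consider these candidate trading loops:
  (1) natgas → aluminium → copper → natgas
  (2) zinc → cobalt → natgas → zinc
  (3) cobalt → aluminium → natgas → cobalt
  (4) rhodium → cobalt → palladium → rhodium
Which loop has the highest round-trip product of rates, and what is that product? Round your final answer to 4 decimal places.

(1) 0.40696 × 0.78514 × 3.3808 = 1.08024
(2) 2.1306 × 0.87484 × 0.62978 = 1.17387
(3) 0.34308 × 2.6027 × 1.2258 = 1.09456
(4) 1.3804 × 1.0111 × 0.7736 = 1.07973
Highest is cycle (2) at 1.1739 (>1, arbitrage).

1.1739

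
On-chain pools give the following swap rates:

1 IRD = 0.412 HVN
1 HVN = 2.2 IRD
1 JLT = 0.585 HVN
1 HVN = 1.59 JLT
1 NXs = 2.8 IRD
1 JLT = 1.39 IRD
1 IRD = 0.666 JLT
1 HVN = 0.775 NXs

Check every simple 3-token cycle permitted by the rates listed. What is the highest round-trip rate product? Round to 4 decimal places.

0.9106

JLT→IRD→HVN→JLT: 1.39 × 0.412 × 1.59 = 0.91056
HVN→NXs→IRD→HVN: 0.775 × 2.8 × 0.412 = 0.89404
JLT→HVN→IRD→JLT: 0.585 × 2.2 × 0.666 = 0.85714
Maximum is JLT→IRD→HVN→JLT at 0.9106; no arbitrage — every cycle loses value.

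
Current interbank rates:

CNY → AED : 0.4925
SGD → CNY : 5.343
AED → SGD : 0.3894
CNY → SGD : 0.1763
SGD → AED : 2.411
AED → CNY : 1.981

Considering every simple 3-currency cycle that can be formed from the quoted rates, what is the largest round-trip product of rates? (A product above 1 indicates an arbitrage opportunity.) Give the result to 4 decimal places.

1.0247

AED→SGD→CNY→AED: 0.3894 × 5.343 × 0.4925 = 1.02468
AED→CNY→SGD→AED: 1.981 × 0.1763 × 2.411 = 0.84204
Maximum is AED→SGD→CNY→AED at 1.0247; arbitrage exists.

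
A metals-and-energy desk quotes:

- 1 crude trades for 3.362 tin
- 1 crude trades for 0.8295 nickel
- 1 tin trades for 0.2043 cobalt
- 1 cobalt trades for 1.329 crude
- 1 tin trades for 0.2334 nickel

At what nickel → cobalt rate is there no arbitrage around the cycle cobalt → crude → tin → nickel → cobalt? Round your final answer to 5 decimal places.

0.95891

Known legs of the cycle: 1.329 × 3.362 × 0.2334 = 1.0428540732
For no arbitrage the full-cycle product must be 1, so the missing rate is 1 / 1.0428540732 ≈ 0.9589069.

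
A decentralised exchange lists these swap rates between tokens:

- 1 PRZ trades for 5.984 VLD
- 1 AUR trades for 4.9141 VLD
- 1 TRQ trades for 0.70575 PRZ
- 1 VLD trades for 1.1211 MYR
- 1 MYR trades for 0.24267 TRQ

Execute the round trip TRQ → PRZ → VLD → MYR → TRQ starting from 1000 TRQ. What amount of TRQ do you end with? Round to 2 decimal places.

1148.95

1000 TRQ × 0.70575 = 705.75 PRZ
705.75 PRZ × 5.984 = 4223.208 VLD
4223.208 VLD × 1.1211 = 4734.6384888 MYR
4734.6384888 MYR × 0.24267 = 1148.954722077096 TRQ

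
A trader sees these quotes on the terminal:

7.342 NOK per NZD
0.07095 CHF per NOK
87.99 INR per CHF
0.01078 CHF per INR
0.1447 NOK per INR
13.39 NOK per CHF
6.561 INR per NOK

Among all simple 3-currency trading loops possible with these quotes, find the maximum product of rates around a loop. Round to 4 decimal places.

0.9470

CHF→NOK→INR→CHF: 13.39 × 6.561 × 0.01078 = 0.94704
CHF→INR→NOK→CHF: 87.99 × 0.1447 × 0.07095 = 0.90335
Maximum is CHF→NOK→INR→CHF at 0.9470; no arbitrage — every cycle loses value.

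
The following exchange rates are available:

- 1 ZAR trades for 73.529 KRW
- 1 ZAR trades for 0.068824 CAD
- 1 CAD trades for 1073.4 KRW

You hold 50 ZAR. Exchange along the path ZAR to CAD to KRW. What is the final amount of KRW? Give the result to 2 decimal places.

3693.78

50 ZAR × 0.068824 = 3.4412 CAD
3.4412 CAD × 1073.4 = 3693.78408 KRW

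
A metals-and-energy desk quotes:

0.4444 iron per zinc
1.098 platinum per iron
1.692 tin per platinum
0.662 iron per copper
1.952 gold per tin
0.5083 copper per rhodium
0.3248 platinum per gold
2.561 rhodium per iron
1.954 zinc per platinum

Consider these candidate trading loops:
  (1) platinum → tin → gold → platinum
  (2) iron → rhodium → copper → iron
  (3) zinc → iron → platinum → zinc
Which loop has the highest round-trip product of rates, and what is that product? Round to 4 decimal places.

1.0727

(1) 1.692 × 1.952 × 0.3248 = 1.07274
(2) 2.561 × 0.5083 × 0.662 = 0.86176
(3) 0.4444 × 1.098 × 1.954 = 0.95346
Highest is cycle (1) at 1.0727 (>1, arbitrage).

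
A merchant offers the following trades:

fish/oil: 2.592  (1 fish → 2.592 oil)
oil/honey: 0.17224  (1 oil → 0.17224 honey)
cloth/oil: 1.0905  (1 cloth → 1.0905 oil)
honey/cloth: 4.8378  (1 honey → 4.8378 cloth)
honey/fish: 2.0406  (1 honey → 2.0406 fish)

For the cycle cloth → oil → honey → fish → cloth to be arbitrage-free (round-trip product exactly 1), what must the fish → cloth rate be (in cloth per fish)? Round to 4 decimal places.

2.6091

Known legs of the cycle: 1.0905 × 0.17224 × 2.0406 = 0.383281245432
For no arbitrage the full-cycle product must be 1, so the missing rate is 1 / 0.383281245432 ≈ 2.609050.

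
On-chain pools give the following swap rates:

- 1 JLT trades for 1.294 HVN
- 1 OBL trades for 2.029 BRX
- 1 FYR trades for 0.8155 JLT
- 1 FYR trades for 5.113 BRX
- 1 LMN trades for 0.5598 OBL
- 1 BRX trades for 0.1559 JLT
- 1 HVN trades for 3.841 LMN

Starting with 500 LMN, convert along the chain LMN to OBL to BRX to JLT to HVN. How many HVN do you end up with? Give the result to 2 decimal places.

500 LMN × 0.5598 = 279.9 OBL
279.9 OBL × 2.029 = 567.9171 BRX
567.9171 BRX × 0.1559 = 88.53827589 JLT
88.53827589 JLT × 1.294 = 114.56852900166 HVN

114.57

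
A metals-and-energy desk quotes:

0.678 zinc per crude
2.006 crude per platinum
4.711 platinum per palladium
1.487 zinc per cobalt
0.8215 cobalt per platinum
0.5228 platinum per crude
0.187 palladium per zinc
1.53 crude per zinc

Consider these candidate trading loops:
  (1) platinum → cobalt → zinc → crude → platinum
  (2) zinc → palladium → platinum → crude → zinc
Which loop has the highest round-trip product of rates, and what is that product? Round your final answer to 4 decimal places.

1.1982

(1) 0.8215 × 1.487 × 1.53 × 0.5228 = 0.97711
(2) 0.187 × 4.711 × 2.006 × 0.678 = 1.19816
Highest is cycle (2) at 1.1982 (>1, arbitrage).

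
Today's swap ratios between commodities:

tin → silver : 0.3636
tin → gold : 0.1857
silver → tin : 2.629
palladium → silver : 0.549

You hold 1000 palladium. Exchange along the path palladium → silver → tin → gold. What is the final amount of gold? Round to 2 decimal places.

1000 palladium × 0.549 = 549 silver
549 silver × 2.629 = 1443.321 tin
1443.321 tin × 0.1857 = 268.0247097 gold

268.02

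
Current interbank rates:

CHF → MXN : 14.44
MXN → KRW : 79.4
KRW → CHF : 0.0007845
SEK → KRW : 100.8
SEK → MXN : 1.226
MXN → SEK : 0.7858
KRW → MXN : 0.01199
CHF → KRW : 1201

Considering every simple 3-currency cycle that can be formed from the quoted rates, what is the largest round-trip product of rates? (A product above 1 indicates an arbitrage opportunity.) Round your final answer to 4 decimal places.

KRW→MXN→SEK→KRW: 0.01199 × 0.7858 × 100.8 = 0.94971
KRW→CHF→MXN→KRW: 0.0007845 × 14.44 × 79.4 = 0.89946
Maximum is KRW→MXN→SEK→KRW at 0.9497; no arbitrage — every cycle loses value.

0.9497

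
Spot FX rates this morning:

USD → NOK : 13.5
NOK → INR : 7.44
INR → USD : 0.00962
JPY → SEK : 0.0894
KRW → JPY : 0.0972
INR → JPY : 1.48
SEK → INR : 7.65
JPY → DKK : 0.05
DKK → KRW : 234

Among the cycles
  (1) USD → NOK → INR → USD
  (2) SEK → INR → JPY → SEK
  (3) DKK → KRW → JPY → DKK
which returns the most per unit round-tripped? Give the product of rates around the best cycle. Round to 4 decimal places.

1.1372

(1) 13.5 × 7.44 × 0.00962 = 0.96623
(2) 7.65 × 1.48 × 0.0894 = 1.01219
(3) 234 × 0.0972 × 0.05 = 1.13724
Highest is cycle (3) at 1.1372 (>1, arbitrage).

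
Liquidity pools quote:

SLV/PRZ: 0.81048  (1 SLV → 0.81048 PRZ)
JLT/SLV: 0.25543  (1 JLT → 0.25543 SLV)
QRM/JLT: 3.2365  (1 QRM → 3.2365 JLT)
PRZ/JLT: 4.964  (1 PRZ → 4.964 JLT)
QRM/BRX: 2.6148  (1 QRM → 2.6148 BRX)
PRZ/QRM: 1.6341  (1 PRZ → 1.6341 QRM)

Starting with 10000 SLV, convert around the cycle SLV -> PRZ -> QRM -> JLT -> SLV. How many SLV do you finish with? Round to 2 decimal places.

10000 SLV × 0.81048 = 8104.8 PRZ
8104.8 PRZ × 1.6341 = 13244.05368 QRM
13244.05368 QRM × 3.2365 = 42864.37973532 JLT
42864.37973532 JLT × 0.25543 = 10948.8485157927876 SLV

10948.85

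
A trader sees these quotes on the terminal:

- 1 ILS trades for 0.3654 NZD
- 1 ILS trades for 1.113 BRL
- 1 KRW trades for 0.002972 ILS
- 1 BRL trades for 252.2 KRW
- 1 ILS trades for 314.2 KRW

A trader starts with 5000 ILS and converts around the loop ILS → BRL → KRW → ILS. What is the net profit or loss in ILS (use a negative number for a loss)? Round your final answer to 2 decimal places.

-828.82

5000 ILS × 1.113 = 5565 BRL
5565 BRL × 252.2 = 1403493 KRW
1403493 KRW × 0.002972 = 4171.181196 ILS
Net change: 4171.181196 − 5000 = -828.818804 ILS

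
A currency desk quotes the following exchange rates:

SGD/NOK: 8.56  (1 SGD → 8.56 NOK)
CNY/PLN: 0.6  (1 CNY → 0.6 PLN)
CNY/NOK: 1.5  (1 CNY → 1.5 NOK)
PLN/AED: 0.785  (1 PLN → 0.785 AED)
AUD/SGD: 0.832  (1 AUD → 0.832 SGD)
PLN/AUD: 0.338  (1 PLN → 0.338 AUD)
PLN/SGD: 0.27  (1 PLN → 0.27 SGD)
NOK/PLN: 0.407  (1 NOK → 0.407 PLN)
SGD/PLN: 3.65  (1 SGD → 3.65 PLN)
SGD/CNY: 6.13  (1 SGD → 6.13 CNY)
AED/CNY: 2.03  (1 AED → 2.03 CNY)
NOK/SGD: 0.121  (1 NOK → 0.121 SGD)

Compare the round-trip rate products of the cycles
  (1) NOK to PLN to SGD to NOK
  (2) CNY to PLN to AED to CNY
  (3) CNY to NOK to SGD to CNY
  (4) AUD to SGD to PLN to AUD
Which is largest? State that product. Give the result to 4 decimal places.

(1) 0.407 × 0.27 × 8.56 = 0.94066
(2) 0.6 × 0.785 × 2.03 = 0.95613
(3) 1.5 × 0.121 × 6.13 = 1.11260
(4) 0.832 × 3.65 × 0.338 = 1.02644
Highest is cycle (3) at 1.1126 (>1, arbitrage).

1.1126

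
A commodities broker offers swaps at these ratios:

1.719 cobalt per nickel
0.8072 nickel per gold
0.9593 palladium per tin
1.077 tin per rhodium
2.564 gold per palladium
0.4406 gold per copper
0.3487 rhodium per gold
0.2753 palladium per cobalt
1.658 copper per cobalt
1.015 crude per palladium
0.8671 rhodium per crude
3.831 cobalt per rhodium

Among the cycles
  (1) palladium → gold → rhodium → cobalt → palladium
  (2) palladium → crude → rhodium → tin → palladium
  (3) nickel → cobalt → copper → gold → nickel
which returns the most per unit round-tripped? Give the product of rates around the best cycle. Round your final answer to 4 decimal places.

1.0136

(1) 2.564 × 0.3487 × 3.831 × 0.2753 = 0.94295
(2) 1.015 × 0.8671 × 1.077 × 0.9593 = 0.90930
(3) 1.719 × 1.658 × 0.4406 × 0.8072 = 1.01365
Highest is cycle (3) at 1.0136 (>1, arbitrage).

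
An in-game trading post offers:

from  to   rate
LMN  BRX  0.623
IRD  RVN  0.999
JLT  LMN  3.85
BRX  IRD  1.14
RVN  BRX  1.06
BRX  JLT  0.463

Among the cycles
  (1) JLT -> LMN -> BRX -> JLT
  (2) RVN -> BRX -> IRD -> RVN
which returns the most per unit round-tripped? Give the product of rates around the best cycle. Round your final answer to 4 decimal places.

(1) 3.85 × 0.623 × 0.463 = 1.11053
(2) 1.06 × 1.14 × 0.999 = 1.20719
Highest is cycle (2) at 1.2072 (>1, arbitrage).

1.2072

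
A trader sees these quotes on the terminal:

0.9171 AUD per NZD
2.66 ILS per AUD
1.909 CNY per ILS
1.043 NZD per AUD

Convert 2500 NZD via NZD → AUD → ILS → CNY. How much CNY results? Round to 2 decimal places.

2500 NZD × 0.9171 = 2292.75 AUD
2292.75 AUD × 2.66 = 6098.715 ILS
6098.715 ILS × 1.909 = 11642.446935 CNY

11642.45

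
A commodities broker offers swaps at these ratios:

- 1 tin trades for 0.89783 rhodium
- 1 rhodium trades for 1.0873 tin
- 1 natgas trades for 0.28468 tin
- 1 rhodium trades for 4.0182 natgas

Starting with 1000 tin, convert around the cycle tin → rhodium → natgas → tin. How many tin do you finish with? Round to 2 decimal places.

1027.03

1000 tin × 0.89783 = 897.83 rhodium
897.83 rhodium × 4.0182 = 3607.660506 natgas
3607.660506 natgas × 0.28468 = 1027.02879284808 tin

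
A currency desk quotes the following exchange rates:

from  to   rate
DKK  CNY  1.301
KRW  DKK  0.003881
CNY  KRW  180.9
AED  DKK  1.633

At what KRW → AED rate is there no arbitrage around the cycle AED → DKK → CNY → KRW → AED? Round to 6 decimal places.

Known legs of the cycle: 1.633 × 1.301 × 180.9 = 384.3280197
For no arbitrage the full-cycle product must be 1, so the missing rate is 1 / 384.3280197 ≈ 0.00260194.

0.002602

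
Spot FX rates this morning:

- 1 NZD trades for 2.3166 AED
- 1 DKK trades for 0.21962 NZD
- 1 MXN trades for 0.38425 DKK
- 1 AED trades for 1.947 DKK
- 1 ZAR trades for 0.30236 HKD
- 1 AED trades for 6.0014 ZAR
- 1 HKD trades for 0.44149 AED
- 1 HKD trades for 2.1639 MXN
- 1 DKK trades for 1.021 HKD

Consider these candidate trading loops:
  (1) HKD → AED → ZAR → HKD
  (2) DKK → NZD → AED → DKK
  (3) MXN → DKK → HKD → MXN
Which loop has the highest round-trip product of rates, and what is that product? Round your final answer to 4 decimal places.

(1) 0.44149 × 6.0014 × 0.30236 = 0.80112
(2) 0.21962 × 2.3166 × 1.947 = 0.99058
(3) 0.38425 × 1.021 × 2.1639 = 0.84894
Highest is cycle (2) at 0.9906 (≤1, no arbitrage).

0.9906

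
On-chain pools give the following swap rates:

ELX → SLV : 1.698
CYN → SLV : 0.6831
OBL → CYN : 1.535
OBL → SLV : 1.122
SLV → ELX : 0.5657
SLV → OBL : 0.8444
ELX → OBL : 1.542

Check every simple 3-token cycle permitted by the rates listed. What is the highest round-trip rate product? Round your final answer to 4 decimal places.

OBL→SLV→ELX→OBL: 1.122 × 0.5657 × 1.542 = 0.97873
CYN→SLV→OBL→CYN: 0.6831 × 0.8444 × 1.535 = 0.88540
Maximum is OBL→SLV→ELX→OBL at 0.9787; no arbitrage — every cycle loses value.

0.9787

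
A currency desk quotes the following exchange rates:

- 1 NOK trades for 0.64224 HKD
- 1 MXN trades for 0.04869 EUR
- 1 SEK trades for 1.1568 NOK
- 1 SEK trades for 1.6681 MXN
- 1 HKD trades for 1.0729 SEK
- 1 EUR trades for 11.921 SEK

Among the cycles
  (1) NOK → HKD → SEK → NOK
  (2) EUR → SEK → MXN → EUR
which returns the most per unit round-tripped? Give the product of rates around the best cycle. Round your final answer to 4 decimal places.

(1) 0.64224 × 1.0729 × 1.1568 = 0.79710
(2) 11.921 × 1.6681 × 0.04869 = 0.96822
Highest is cycle (2) at 0.9682 (≤1, no arbitrage).

0.9682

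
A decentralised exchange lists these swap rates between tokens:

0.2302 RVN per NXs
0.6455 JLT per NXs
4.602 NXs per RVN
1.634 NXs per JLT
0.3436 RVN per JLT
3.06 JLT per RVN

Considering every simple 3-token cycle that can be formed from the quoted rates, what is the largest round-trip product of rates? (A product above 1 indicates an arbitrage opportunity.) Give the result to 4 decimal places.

1.1510

JLT→NXs→RVN→JLT: 1.634 × 0.2302 × 3.06 = 1.15101
JLT→RVN→NXs→JLT: 0.3436 × 4.602 × 0.6455 = 1.02070
Maximum is JLT→NXs→RVN→JLT at 1.1510; arbitrage exists.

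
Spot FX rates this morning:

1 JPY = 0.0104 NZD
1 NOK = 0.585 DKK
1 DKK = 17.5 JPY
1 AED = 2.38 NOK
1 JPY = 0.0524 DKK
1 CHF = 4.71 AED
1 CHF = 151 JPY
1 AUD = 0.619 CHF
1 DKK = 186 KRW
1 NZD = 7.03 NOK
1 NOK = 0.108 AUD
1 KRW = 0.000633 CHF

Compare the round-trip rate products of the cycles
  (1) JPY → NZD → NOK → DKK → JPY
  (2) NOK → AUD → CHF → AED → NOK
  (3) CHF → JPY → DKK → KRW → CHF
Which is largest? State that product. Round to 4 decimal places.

0.9316

(1) 0.0104 × 7.03 × 0.585 × 17.5 = 0.74848
(2) 0.108 × 0.619 × 4.71 × 2.38 = 0.74940
(3) 151 × 0.0524 × 186 × 0.000633 = 0.93159
Highest is cycle (3) at 0.9316 (≤1, no arbitrage).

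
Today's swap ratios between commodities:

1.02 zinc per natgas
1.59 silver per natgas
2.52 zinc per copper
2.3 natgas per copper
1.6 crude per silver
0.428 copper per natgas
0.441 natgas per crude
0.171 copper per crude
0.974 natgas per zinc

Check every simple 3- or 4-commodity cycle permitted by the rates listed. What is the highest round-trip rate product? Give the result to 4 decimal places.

1.1219

crude→natgas→silver→crude: 0.441 × 1.59 × 1.6 = 1.12190
natgas→copper→zinc→natgas: 0.428 × 2.52 × 0.974 = 1.05052
crude→copper→natgas→silver→crude: 0.171 × 2.3 × 1.59 × 1.6 = 1.00056
Maximum is crude→natgas→silver→crude at 1.1219; arbitrage exists.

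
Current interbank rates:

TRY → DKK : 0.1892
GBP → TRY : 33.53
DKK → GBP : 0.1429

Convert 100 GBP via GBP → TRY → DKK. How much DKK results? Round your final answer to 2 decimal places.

634.39

100 GBP × 33.53 = 3353 TRY
3353 TRY × 0.1892 = 634.3876 DKK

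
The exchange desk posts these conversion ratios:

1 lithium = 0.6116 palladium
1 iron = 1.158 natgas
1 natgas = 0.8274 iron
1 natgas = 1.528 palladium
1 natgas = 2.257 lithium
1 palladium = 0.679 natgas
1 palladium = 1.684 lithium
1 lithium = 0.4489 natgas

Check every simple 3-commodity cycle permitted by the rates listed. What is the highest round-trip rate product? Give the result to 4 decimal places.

natgas→palladium→lithium→natgas: 1.528 × 1.684 × 0.4489 = 1.15509
natgas→lithium→palladium→natgas: 2.257 × 0.6116 × 0.679 = 0.93728
Maximum is natgas→palladium→lithium→natgas at 1.1551; arbitrage exists.

1.1551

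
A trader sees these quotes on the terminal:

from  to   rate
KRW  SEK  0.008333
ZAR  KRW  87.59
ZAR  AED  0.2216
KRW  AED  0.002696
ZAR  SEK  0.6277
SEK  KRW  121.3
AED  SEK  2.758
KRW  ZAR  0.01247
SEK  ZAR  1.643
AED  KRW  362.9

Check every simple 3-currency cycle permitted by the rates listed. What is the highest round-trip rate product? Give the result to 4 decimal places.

1.1992

KRW→SEK→ZAR→KRW: 0.008333 × 1.643 × 87.59 = 1.19921
ZAR→AED→SEK→ZAR: 0.2216 × 2.758 × 1.643 = 1.00416
KRW→ZAR→AED→KRW: 0.01247 × 0.2216 × 362.9 = 1.00282
KRW→ZAR→SEK→KRW: 0.01247 × 0.6277 × 121.3 = 0.94947
KRW→AED→SEK→KRW: 0.002696 × 2.758 × 121.3 = 0.90193
Maximum is KRW→SEK→ZAR→KRW at 1.1992; arbitrage exists.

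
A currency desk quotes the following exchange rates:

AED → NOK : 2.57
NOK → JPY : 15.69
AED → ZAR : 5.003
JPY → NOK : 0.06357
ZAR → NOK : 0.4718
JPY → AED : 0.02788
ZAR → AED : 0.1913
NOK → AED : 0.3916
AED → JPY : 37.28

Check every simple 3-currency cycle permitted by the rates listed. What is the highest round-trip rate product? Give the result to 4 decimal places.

1.1242

AED→NOK→JPY→AED: 2.57 × 15.69 × 0.02788 = 1.12421
AED→JPY→NOK→AED: 37.28 × 0.06357 × 0.3916 = 0.92805
AED→ZAR→NOK→AED: 5.003 × 0.4718 × 0.3916 = 0.92434
Maximum is AED→NOK→JPY→AED at 1.1242; arbitrage exists.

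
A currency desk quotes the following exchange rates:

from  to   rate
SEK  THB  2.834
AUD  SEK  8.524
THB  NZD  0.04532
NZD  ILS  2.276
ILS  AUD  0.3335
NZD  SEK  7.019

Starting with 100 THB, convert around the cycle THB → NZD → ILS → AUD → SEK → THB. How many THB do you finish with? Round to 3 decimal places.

83.100

100 THB × 0.04532 = 4.532 NZD
4.532 NZD × 2.276 = 10.314832 ILS
10.314832 ILS × 0.3335 = 3.439996472 AUD
3.439996472 AUD × 8.524 = 29.322529927328 SEK
29.322529927328 SEK × 2.834 = 83.100049814047552 THB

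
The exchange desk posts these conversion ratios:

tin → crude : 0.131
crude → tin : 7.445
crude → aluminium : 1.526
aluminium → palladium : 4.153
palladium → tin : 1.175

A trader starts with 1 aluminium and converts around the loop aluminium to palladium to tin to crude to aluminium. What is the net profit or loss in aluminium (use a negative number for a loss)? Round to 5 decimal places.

1 aluminium × 4.153 = 4.153 palladium
4.153 palladium × 1.175 = 4.879775 tin
4.879775 tin × 0.131 = 0.639250525 crude
0.639250525 crude × 1.526 = 0.97549630115 aluminium
Net change: 0.97549630115 − 1 = -0.02450369885 aluminium

-0.02450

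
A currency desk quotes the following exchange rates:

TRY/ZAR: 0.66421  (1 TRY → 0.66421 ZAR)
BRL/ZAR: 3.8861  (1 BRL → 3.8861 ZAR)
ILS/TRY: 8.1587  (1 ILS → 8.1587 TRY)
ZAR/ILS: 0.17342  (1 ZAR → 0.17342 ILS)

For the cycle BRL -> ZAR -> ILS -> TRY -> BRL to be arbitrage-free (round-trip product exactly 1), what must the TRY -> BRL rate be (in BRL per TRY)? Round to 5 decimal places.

0.18187

Known legs of the cycle: 3.8861 × 0.17342 × 8.1587 = 5.4983719842194
For no arbitrage the full-cycle product must be 1, so the missing rate is 1 / 5.4983719842194 ≈ 0.1818720.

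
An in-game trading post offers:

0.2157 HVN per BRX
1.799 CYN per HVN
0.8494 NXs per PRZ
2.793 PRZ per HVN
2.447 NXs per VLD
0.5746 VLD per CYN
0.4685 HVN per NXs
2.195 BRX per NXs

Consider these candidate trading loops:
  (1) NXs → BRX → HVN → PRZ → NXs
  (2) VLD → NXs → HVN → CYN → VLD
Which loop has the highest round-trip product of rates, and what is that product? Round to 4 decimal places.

(1) 2.195 × 0.2157 × 2.793 × 0.8494 = 1.12323
(2) 2.447 × 0.4685 × 1.799 × 0.5746 = 1.18506
Highest is cycle (2) at 1.1851 (>1, arbitrage).

1.1851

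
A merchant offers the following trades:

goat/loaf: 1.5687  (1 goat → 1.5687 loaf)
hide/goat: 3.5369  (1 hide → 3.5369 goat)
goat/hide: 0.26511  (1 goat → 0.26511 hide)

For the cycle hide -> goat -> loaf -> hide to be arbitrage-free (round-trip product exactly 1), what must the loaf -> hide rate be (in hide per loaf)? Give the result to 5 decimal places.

Known legs of the cycle: 3.5369 × 1.5687 = 5.54833503
For no arbitrage the full-cycle product must be 1, so the missing rate is 1 / 5.54833503 ≈ 0.1802342.

0.18023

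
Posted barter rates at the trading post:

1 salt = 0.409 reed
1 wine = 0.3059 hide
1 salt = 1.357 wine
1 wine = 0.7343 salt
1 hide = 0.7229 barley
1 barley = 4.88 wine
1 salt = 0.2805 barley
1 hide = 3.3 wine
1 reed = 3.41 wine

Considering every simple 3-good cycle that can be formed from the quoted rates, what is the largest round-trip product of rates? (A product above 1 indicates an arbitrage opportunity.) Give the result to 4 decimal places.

wine→hide→barley→wine: 0.3059 × 0.7229 × 4.88 = 1.07914
wine→salt→reed→wine: 0.7343 × 0.409 × 3.41 = 1.02412
wine→salt→barley→wine: 0.7343 × 0.2805 × 4.88 = 1.00514
Maximum is wine→hide→barley→wine at 1.0791; arbitrage exists.

1.0791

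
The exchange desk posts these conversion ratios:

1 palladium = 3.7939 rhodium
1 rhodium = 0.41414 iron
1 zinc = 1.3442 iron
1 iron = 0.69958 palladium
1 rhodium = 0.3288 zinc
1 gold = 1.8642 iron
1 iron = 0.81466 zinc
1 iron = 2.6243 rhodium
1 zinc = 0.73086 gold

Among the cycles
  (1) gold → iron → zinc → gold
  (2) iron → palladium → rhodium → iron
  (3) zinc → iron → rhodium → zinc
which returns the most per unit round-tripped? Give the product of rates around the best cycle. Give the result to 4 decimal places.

(1) 1.8642 × 0.81466 × 0.73086 = 1.10995
(2) 0.69958 × 3.7939 × 0.41414 = 1.09918
(3) 1.3442 × 2.6243 × 0.3288 = 1.15987
Highest is cycle (3) at 1.1599 (>1, arbitrage).

1.1599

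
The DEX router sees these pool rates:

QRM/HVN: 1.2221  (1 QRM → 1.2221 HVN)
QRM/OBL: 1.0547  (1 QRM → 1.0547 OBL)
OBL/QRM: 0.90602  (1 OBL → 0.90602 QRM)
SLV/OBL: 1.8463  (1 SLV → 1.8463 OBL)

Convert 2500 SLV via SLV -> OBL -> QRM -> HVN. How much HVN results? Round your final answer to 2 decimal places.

2500 SLV × 1.8463 = 4615.75 OBL
4615.75 OBL × 0.90602 = 4181.961815 QRM
4181.961815 QRM × 1.2221 = 5110.7755341115 HVN

5110.78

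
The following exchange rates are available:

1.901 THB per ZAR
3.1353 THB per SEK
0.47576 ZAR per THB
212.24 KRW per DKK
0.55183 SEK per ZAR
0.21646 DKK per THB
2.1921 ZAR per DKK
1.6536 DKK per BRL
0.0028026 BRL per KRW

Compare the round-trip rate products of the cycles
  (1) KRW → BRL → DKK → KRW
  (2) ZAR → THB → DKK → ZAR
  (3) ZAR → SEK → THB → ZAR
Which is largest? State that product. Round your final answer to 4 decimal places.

0.9836

(1) 0.0028026 × 1.6536 × 212.24 = 0.98360
(2) 1.901 × 0.21646 × 2.1921 = 0.90203
(3) 0.55183 × 3.1353 × 0.47576 = 0.82314
Highest is cycle (1) at 0.9836 (≤1, no arbitrage).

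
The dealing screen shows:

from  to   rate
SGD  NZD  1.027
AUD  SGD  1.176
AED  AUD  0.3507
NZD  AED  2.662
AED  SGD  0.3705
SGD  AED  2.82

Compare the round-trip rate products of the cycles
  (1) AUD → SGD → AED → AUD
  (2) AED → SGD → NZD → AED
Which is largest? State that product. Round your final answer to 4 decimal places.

1.1630

(1) 1.176 × 2.82 × 0.3507 = 1.16303
(2) 0.3705 × 1.027 × 2.662 = 1.01290
Highest is cycle (1) at 1.1630 (>1, arbitrage).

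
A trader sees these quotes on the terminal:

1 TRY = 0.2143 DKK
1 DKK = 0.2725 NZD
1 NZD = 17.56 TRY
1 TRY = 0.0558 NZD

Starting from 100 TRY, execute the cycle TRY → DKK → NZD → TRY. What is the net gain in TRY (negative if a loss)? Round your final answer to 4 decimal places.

2.5447

100 TRY × 0.2143 = 21.43 DKK
21.43 DKK × 0.2725 = 5.839675 NZD
5.839675 NZD × 17.56 = 102.544693 TRY
Net change: 102.544693 − 100 = 2.544693 TRY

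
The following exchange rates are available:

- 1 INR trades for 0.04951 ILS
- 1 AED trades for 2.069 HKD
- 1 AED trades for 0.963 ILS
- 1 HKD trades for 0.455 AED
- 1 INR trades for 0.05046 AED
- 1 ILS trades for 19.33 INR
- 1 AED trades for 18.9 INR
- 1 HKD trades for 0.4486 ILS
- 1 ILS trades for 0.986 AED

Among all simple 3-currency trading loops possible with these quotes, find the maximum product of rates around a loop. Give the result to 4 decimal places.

0.9393

INR→AED→ILS→INR: 0.05046 × 0.963 × 19.33 = 0.93930
INR→ILS→AED→INR: 0.04951 × 0.986 × 18.9 = 0.92264
HKD→ILS→AED→HKD: 0.4486 × 0.986 × 2.069 = 0.91516
Maximum is INR→AED→ILS→INR at 0.9393; no arbitrage — every cycle loses value.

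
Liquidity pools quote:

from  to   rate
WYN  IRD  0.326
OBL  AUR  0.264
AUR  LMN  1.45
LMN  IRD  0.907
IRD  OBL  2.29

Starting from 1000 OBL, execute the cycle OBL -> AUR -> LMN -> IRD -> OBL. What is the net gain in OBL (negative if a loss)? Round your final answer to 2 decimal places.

1000 OBL × 0.264 = 264 AUR
264 AUR × 1.45 = 382.8 LMN
382.8 LMN × 0.907 = 347.1996 IRD
347.1996 IRD × 2.29 = 795.087084 OBL
Net change: 795.087084 − 1000 = -204.912916 OBL

-204.91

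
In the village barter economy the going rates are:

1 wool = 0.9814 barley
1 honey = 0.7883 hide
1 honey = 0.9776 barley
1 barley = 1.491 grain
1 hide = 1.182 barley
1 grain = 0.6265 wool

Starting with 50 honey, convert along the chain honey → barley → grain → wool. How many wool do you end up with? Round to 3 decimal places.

50 honey × 0.9776 = 48.88 barley
48.88 barley × 1.491 = 72.88008 grain
72.88008 grain × 0.6265 = 45.65937012 wool

45.659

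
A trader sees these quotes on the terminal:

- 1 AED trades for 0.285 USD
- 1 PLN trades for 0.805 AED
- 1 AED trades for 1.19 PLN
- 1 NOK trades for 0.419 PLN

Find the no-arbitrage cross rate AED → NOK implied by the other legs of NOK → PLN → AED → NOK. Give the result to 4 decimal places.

2.9648

Known legs of the cycle: 0.419 × 0.805 = 0.337295
For no arbitrage the full-cycle product must be 1, so the missing rate is 1 / 0.337295 ≈ 2.964764.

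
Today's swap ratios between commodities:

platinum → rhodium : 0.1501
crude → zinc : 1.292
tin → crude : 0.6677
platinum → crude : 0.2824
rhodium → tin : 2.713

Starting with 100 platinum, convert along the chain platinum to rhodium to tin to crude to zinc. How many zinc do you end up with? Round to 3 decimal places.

100 platinum × 0.1501 = 15.01 rhodium
15.01 rhodium × 2.713 = 40.72213 tin
40.72213 tin × 0.6677 = 27.190166201 crude
27.190166201 crude × 1.292 = 35.129694731692 zinc

35.130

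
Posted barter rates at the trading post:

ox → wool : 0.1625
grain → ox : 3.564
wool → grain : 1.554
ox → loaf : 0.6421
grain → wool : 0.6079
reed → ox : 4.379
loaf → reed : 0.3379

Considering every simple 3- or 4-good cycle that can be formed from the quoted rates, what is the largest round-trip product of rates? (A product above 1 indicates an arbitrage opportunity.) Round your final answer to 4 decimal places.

0.9501

loaf→reed→ox→loaf: 0.3379 × 4.379 × 0.6421 = 0.95009
wool→grain→ox→wool: 1.554 × 3.564 × 0.1625 = 0.90000
Maximum is loaf→reed→ox→loaf at 0.9501; no arbitrage — every cycle loses value.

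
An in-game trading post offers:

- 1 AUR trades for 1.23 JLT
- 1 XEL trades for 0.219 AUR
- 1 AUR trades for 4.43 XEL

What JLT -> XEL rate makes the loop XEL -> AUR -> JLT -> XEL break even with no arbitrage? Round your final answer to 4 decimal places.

Known legs of the cycle: 0.219 × 1.23 = 0.26937
For no arbitrage the full-cycle product must be 1, so the missing rate is 1 / 0.26937 ≈ 3.712366.

3.7124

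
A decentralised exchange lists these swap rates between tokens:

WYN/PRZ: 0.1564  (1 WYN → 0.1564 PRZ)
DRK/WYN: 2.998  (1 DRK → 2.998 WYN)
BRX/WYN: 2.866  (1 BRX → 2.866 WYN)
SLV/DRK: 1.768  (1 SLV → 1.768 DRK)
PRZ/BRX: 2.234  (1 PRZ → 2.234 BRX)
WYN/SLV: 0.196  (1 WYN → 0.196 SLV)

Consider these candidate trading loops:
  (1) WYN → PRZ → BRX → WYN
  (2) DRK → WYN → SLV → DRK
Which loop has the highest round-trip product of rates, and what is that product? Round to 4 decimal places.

(1) 0.1564 × 2.234 × 2.866 = 1.00137
(2) 2.998 × 0.196 × 1.768 = 1.03889
Highest is cycle (2) at 1.0389 (>1, arbitrage).

1.0389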